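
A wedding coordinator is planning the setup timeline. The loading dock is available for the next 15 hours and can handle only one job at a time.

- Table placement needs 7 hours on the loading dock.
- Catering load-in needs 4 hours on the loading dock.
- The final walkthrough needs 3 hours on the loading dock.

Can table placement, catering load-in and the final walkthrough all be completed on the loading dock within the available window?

Running back to back, the jobs need 7 + 4 + 3 = 14 hours on the loading dock.
Since 14 ≤ 15, they fit within the window.

Yes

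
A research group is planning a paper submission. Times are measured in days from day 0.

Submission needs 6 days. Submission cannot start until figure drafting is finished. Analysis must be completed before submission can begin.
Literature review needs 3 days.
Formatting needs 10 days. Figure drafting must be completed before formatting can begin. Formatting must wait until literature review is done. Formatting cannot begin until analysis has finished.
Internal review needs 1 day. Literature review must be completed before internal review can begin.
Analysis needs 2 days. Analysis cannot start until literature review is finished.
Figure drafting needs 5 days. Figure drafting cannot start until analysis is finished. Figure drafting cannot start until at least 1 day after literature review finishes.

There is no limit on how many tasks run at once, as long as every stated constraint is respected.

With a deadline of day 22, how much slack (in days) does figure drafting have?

Nothing blocks literature review, so it runs from day 0 to day 3.
After literature review (finishes day 3), analysis can start at day 3 and finishes at day 5.
For figure drafting: analysis (finishes day 5); literature review (finishes day 3, plus 1-day gap → day 4). Taking the maximum gives a start of day 5, and it finishes at 5 + 5 = day 10.

Working backward from the deadline:
Nothing follows formatting; the deadline of day 22 is its only limit. It must start by 22 − 10 = day 12.
Nothing follows submission; the deadline of day 22 is its only limit. It must start by 22 − 6 = day 16.
Figure drafting has several dependents: formatting (must start by day 12); submission (must start by day 16). The earliest of those limits is day 12, so figure drafting must start by 12 − 5 = day 7.
So figure drafting can start as early as day 5 and as late as day 7, giving 7 − 5 = 2 days of slack.

2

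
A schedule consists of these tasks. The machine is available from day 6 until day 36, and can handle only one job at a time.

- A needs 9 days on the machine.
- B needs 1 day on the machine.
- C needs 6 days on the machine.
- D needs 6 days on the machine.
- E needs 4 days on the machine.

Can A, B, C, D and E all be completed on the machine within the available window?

The machine window is 36 − 6 = 30 days.
Running back to back, the jobs need 9 + 1 + 6 + 6 + 4 = 26 days on the machine.
Since 26 ≤ 30, they fit within the window.

Yes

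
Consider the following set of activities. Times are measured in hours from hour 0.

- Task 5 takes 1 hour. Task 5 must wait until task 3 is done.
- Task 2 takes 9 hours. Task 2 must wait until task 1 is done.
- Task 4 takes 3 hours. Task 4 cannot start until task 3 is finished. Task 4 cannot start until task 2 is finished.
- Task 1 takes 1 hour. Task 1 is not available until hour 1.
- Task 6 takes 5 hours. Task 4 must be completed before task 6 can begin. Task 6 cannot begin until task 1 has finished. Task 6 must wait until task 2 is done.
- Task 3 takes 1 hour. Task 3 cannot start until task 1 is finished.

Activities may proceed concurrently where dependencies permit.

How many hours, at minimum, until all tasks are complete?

19

Task 1 waits on its own release at hour 1, so it starts at hour 1 and finishes at 1 + 1 = hour 2.
After task 1 (finishes hour 2), task 3 can start at hour 2 and finishes at hour 3.
After task 3 (finishes hour 3), task 5 can start at hour 3 and finishes at hour 4.
Task 2 waits on task 1 (finishes hour 2), so it starts at hour 2 and finishes at 2 + 9 = hour 11.
Task 4 cannot start until task 3 (finishes hour 3); task 2 (finishes hour 11). The controlling bound is hour 11, so task 4 finishes at 11 + 3 = hour 14.
Task 6 cannot start until task 4 (finishes hour 14); task 1 (finishes hour 2); task 2 (finishes hour 11). The controlling bound is hour 14, so task 6 finishes at 14 + 5 = hour 19.
All tasks are finished once the last one completes. Finish times: Task 1 at 2, Task 2 at 11, Task 3 at 3, Task 4 at 14, Task 5 at 4, Task 6 at 19. The latest is hour 19.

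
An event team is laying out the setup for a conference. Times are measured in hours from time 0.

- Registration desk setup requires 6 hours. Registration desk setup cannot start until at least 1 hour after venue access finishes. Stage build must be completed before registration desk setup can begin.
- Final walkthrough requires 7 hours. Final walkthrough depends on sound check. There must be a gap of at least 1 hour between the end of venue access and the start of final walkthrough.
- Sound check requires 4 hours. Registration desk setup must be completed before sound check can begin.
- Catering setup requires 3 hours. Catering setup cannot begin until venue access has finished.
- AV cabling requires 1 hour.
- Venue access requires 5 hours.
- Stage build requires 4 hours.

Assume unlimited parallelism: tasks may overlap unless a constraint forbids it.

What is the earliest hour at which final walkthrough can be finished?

Stage build has no prerequisites, so it starts at hour 0 and finishes at hour 4.
Nothing blocks venue access, so it runs from hour 0 to hour 5.
Registration desk setup needs all of venue access (finishes hour 5, plus 1-hour gap → hour 6); stage build (finishes hour 4). That puts its earliest start at hour 6; it finishes at 6 + 6 = hour 12.
After registration desk setup (finishes hour 12), sound check can start at hour 12 and finishes at hour 16.
For final walkthrough: sound check (finishes hour 16); venue access (finishes hour 5, plus 1-hour gap → hour 6). Taking the maximum gives a start of hour 16, and it finishes at 16 + 7 = hour 23.

23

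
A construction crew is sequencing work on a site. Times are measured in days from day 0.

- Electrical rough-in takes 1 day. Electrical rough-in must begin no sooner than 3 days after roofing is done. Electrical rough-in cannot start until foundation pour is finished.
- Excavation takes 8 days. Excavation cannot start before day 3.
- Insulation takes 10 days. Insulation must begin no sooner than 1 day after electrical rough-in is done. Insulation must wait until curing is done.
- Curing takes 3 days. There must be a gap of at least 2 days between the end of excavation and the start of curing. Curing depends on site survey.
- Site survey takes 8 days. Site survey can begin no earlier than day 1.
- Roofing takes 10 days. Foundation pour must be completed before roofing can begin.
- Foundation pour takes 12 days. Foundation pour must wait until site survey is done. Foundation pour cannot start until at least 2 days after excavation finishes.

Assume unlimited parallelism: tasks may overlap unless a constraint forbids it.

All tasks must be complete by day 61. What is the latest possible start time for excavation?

14

To finish by day 61, insulation (duration 10) must start no later than day 51.
Since insulation (must start by day 51, minus 1-day gap → day 50) depends on it, electrical rough-in must finish by day 50. Backing off its 1-day duration gives a latest start of day 49.
Since electrical rough-in (must start by day 49, minus 3-day gap → day 46) depends on it, roofing must finish by day 46. Backing off its 10-day duration gives a latest start of day 36.
Foundation pour must finish in time for roofing (must start by day 36); electrical rough-in (must start by day 49). The tightest is day 36, so foundation pour must start by 36 − 12 = day 24.
Curing must finish before insulation (must start by day 51). With a 3-day duration, curing must start by 51 − 3 = day 48.
Excavation has several dependents: foundation pour (must start by day 24, minus 2-day gap → day 22); curing (must start by day 48, minus 2-day gap → day 46). The earliest of those limits is day 22, so excavation must start by 22 − 8 = day 14.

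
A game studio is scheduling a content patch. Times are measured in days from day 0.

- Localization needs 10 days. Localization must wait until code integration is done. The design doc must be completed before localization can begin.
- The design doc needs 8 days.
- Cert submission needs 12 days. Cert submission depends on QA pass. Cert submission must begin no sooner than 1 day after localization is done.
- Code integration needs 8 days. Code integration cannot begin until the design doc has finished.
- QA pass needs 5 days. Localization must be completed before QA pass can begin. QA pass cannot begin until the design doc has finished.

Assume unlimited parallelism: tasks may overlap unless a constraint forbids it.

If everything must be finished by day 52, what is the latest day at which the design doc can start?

9

Cert submission has no dependents, so it just needs to finish by day 52. Starting by 52 − 12 = day 40 achieves that.
Since cert submission (must start by day 40) depends on it, QA pass must finish by day 40. Backing off its 5-day duration gives a latest start of day 35.
Localization has several dependents: QA pass (must start by day 35); cert submission (must start by day 40, minus 1-day gap → day 39). The earliest of those limits is day 35, so localization must start by 35 − 10 = day 25.
Code integration feeds into localization (must start by day 25); so code integration must finish by day 25 and therefore start by day 17.
The design doc has several dependents: code integration (must start by day 17); localization (must start by day 25); QA pass (must start by day 35). The earliest of those limits is day 17, so the design doc must start by 17 − 8 = day 9.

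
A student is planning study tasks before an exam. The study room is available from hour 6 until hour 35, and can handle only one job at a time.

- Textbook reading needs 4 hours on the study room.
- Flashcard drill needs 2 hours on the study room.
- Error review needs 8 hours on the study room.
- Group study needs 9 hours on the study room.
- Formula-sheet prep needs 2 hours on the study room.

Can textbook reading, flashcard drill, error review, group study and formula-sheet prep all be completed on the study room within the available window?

The study room window is 35 − 6 = 29 hours.
Running back to back, the jobs need 4 + 2 + 8 + 9 + 2 = 25 hours on the study room.
Since 25 ≤ 29, they fit within the window.

Yes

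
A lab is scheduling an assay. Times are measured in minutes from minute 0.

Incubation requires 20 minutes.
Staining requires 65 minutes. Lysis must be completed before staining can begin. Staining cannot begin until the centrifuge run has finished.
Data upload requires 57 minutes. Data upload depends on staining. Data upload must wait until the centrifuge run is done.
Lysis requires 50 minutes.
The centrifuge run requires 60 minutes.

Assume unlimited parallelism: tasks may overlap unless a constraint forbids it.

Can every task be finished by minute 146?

The centrifuge run can start immediately at minute 0; it finishes at minute 60.
Incubation can start immediately at minute 0; it finishes at minute 20.
Lysis has no prerequisites, so it starts at minute 0 and finishes at minute 50.
Staining has to wait for lysis (finishes minute 50); the centrifuge run (finishes minute 60). The latest of these is minute 60, so staining runs minute 60 to 60 + 65 = minute 125.
Data upload needs all of staining (finishes minute 125); the centrifuge run (finishes minute 60). That puts its earliest start at minute 125; it finishes at 125 + 57 = minute 182.
The earliest everything can be done is minute 182, which is after the deadline of 146, so it is not possible.

No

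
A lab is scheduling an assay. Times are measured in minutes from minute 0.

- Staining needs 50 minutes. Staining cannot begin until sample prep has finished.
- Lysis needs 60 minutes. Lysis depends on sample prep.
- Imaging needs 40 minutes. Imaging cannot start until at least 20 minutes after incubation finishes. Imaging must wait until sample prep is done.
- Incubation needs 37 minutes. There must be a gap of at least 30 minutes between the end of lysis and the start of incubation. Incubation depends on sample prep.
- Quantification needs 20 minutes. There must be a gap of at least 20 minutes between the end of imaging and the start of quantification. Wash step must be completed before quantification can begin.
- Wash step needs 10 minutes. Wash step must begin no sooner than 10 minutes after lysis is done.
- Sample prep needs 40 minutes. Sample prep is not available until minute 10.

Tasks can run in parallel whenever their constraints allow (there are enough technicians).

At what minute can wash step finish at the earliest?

130

Sample prep waits on its own release at minute 10, so it starts at minute 10 and finishes at 10 + 40 = minute 50.
Lysis waits on sample prep (finishes minute 50), so it starts at minute 50 and finishes at 50 + 60 = minute 110.
After lysis (finishes minute 110, plus 10-minute gap → minute 120), wash step can start at minute 120 and finishes at minute 130.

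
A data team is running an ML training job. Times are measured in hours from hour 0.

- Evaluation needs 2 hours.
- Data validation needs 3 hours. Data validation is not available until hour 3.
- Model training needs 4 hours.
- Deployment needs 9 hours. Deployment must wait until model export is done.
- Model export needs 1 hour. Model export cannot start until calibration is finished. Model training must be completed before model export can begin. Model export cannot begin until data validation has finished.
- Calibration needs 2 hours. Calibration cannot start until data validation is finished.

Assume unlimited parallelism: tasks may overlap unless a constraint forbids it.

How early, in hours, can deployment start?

Nothing blocks model training, so it runs from hour 0 to hour 4.
Data validation cannot begin until its own release at hour 3. It runs from hour 3 to 3 + 3 = hour 6.
Calibration waits on data validation (finishes hour 6), so it starts at hour 6 and finishes at 6 + 2 = hour 8.
Model export has to wait for calibration (finishes hour 8); model training (finishes hour 4); data validation (finishes hour 6). The latest of these is hour 8, so model export runs hour 8 to 8 + 1 = hour 9.
Deployment waits on model export (finishes hour 9), so the earliest it can start is hour 9.

9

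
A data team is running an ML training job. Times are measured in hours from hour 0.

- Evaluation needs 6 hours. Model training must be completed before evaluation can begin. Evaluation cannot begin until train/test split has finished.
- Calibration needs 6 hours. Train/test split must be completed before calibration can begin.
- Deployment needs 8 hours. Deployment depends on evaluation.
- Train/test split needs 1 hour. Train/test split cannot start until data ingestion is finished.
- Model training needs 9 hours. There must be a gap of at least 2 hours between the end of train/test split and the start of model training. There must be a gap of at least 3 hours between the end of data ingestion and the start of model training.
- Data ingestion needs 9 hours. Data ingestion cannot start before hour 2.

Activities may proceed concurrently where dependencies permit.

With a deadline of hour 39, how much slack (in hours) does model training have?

2

Data ingestion waits on its own release at hour 2, so it starts at hour 2 and finishes at 2 + 9 = hour 11.
After data ingestion (finishes hour 11), train/test split can start at hour 11 and finishes at hour 12.
Model training has to wait for train/test split (finishes hour 12, plus 2-hour gap → hour 14); data ingestion (finishes hour 11, plus 3-hour gap → hour 14). The latest of these is hour 14, so model training runs hour 14 to 14 + 9 = hour 23.

Working backward from the deadline:
Nothing follows deployment; the deadline of hour 39 is its only limit. It must start by 39 − 8 = hour 31.
Evaluation must finish before deployment (must start by hour 31). With a 6-hour duration, evaluation must start by 31 − 6 = hour 25.
Since evaluation (must start by hour 25) depends on it, model training must finish by hour 25. Backing off its 9-hour duration gives a latest start of hour 16.
So model training can start as early as hour 14 and as late as hour 16, giving 16 − 14 = 2 hours of slack.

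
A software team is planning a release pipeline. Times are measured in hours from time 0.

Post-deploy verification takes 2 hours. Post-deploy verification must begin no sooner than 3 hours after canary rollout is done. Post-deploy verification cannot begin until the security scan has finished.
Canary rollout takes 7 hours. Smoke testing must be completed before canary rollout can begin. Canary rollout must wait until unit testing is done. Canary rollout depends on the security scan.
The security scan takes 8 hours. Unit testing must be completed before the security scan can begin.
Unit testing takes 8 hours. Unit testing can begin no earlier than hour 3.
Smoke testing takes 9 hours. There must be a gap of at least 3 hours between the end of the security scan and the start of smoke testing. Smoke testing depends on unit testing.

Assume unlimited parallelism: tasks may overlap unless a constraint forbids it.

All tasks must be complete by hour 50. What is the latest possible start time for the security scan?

18

Post-deploy verification must finish by hour 50; it takes 2 hours, so it must start by 50 − 2 = hour 48.
Canary rollout must finish before post-deploy verification (must start by hour 48, minus 3-hour gap → hour 45). With a 7-hour duration, canary rollout must start by 45 − 7 = hour 38.
Smoke testing has to be done before canary rollout (must start by hour 38). That means finishing by hour 38, i.e. starting by 38 − 9 = hour 29.
For the security scan: smoke testing (must start by hour 29, minus 3-hour gap → hour 26); canary rollout (must start by hour 38); post-deploy verification (must start by hour 48). The most restrictive is hour 26; with an 8-hour duration, the security scan must start by hour 18.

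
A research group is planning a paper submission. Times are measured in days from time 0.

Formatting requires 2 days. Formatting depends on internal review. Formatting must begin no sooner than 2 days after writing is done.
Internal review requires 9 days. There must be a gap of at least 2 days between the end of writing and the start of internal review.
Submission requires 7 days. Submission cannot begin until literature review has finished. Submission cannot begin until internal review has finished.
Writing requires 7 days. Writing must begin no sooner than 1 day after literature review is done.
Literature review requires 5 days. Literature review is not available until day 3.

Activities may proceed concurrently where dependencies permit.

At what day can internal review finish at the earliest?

After its own release at day 3, literature review can start at day 3 and finishes at day 8.
Writing waits on literature review (finishes day 8, plus 1-day gap → day 9), so it starts at day 9 and finishes at 9 + 7 = day 16.
After writing (finishes day 16, plus 2-day gap → day 18), internal review can start at day 18 and finishes at day 27.

27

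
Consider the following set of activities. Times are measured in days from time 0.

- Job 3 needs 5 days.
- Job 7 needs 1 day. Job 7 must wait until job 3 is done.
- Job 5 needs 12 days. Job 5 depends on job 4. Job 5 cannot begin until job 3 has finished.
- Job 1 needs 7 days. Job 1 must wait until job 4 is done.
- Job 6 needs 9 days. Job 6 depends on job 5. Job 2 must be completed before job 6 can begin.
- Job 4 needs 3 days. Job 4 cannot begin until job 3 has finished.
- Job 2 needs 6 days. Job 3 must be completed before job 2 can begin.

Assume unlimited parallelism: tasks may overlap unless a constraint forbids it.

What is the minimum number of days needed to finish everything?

29

Nothing blocks job 3, so it runs from day 0 to day 5.
Job 7 cannot begin until job 3 (finishes day 5). It runs from day 5 to 5 + 1 = day 6.
Job 4 waits on job 3 (finishes day 5), so it starts at day 5 and finishes at 5 + 3 = day 8.
Job 5 needs all of job 4 (finishes day 8); job 3 (finishes day 5). That puts its earliest start at day 8; it finishes at 8 + 12 = day 20.
Job 1 cannot begin until job 4 (finishes day 8). It runs from day 8 to 8 + 7 = day 15.
Job 2 waits on job 3 (finishes day 5), so it starts at day 5 and finishes at 5 + 6 = day 11.
Job 6 cannot start until job 5 (finishes day 20); job 2 (finishes day 11). The controlling bound is day 20, so job 6 finishes at 20 + 9 = day 29.
All tasks are finished once the last one completes. Finish times: Job 1 at 15, Job 2 at 11, Job 3 at 5, Job 4 at 8, Job 5 at 20, Job 6 at 29, Job 7 at 6. The latest is day 29.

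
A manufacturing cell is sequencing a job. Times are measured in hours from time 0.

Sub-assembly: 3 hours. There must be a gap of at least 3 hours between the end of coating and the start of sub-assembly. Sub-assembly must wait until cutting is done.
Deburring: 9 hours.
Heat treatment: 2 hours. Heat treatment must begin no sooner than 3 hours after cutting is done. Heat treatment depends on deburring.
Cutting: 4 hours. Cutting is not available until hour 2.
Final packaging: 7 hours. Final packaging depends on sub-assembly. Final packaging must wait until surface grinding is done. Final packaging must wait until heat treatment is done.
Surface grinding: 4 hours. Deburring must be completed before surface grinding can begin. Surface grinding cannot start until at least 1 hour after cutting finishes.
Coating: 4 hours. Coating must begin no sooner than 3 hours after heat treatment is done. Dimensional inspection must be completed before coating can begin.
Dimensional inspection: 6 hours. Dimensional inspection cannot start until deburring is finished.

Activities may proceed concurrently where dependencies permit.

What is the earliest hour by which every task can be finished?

Deburring can start immediately at hour 0; it finishes at hour 9.
Dimensional inspection waits on deburring (finishes hour 9), so it starts at hour 9 and finishes at 9 + 6 = hour 15.
Cutting waits on its own release at hour 2, so it starts at hour 2 and finishes at 2 + 4 = hour 6.
For surface grinding: deburring (finishes hour 9); cutting (finishes hour 6, plus 1-hour gap → hour 7). Taking the maximum gives a start of hour 9, and it finishes at 9 + 4 = hour 13.
Heat treatment cannot start until cutting (finishes hour 6, plus 3-hour gap → hour 9); deburring (finishes hour 9). The controlling bound is hour 9, so heat treatment finishes at 9 + 2 = hour 11.
Coating has to wait for heat treatment (finishes hour 11, plus 3-hour gap → hour 14); dimensional inspection (finishes hour 15). The latest of these is hour 15, so coating runs hour 15 to 15 + 4 = hour 19.
Sub-assembly has to wait for coating (finishes hour 19, plus 3-hour gap → hour 22); cutting (finishes hour 6). The latest of these is hour 22, so sub-assembly runs hour 22 to 22 + 3 = hour 25.
For final packaging: sub-assembly (finishes hour 25); surface grinding (finishes hour 13); heat treatment (finishes hour 11). Taking the maximum gives a start of hour 25, and it finishes at 25 + 7 = hour 32.
All tasks are finished once the last one completes. Finish times: Cutting at 6, Deburring at 9, Heat treatment at 11, Surface grinding at 13, Dimensional inspection at 15, Coating at 19, Sub-assembly at 25, Final packaging at 32. The latest is hour 32.

32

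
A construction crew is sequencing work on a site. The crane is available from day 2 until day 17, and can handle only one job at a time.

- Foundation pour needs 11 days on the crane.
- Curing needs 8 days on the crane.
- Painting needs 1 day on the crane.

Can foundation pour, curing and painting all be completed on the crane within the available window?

The crane window is 17 − 2 = 15 days.
Running back to back, the jobs need 11 + 8 + 1 = 20 days on the crane.
Since 20 > 15, they cannot all fit.

No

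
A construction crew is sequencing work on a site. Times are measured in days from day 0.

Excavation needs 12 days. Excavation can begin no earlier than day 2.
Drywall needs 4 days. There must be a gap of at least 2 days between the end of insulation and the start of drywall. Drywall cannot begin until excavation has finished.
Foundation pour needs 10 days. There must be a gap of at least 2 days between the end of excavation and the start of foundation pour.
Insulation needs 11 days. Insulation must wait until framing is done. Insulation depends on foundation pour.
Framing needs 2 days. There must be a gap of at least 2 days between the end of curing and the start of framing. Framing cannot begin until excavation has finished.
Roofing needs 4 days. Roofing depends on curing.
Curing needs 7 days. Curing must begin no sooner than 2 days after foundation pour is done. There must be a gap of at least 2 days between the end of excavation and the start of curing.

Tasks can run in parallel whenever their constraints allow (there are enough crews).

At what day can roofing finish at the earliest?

39

After its own release at day 2, excavation can start at day 2 and finishes at day 14.
Foundation pour cannot begin until excavation (finishes day 14, plus 2-day gap → day 16). It runs from day 16 to 16 + 10 = day 26.
For curing: foundation pour (finishes day 26, plus 2-day gap → day 28); excavation (finishes day 14, plus 2-day gap → day 16). Taking the maximum gives a start of day 28, and it finishes at 28 + 7 = day 35.
Roofing cannot begin until curing (finishes day 35). It runs from day 35 to 35 + 4 = day 39.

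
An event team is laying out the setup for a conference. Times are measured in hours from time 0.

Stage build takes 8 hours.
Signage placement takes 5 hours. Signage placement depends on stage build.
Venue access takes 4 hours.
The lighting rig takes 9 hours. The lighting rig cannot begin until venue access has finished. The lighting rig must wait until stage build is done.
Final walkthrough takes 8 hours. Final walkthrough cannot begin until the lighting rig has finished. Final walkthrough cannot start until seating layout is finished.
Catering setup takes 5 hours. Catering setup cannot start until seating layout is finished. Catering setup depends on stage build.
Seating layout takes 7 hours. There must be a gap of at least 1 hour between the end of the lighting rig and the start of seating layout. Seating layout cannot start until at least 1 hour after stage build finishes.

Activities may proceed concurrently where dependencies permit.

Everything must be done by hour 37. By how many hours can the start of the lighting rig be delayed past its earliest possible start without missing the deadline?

4

Nothing blocks stage build, so it runs from hour 0 to hour 8.
Nothing blocks venue access, so it runs from hour 0 to hour 4.
The lighting rig has to wait for venue access (finishes hour 4); stage build (finishes hour 8). The latest of these is hour 8, so the lighting rig runs hour 8 to 8 + 9 = hour 17.

Working backward from the deadline:
Catering setup has no dependents, so it just needs to finish by hour 37. Starting by 37 − 5 = hour 32 achieves that.
To finish by hour 37, final walkthrough (duration 8) must start no later than hour 29.
Seating layout feeds catering setup (must start by hour 32); final walkthrough (must start by hour 29). Taking the minimum, seating layout must finish by hour 29 and start by 29 − 7 = hour 22.
For the lighting rig: seating layout (must start by hour 22, minus 1-hour gap → hour 21); final walkthrough (must start by hour 29). The most restrictive is hour 21; with a 9-hour duration, the lighting rig must start by hour 12.
So the lighting rig can start as early as hour 8 and as late as hour 12, giving 12 − 8 = 4 hours of slack.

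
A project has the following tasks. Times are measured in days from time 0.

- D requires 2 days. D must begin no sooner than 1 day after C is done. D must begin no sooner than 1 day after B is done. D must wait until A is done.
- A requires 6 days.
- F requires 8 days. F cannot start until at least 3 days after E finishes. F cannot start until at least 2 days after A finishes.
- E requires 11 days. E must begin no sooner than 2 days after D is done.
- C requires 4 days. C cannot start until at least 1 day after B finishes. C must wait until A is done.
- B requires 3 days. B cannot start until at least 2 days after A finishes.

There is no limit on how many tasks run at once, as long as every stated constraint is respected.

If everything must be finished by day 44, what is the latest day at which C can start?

13

F has no dependents, so it just needs to finish by day 44. Starting by 44 − 8 = day 36 achieves that.
Since F (must start by day 36, minus 3-day gap → day 33) depends on it, E must finish by day 33. Backing off its 11-day duration gives a latest start of day 22.
D must finish before E (must start by day 22, minus 2-day gap → day 20). With a 2-day duration, D must start by 20 − 2 = day 18.
C must finish before D (must start by day 18, minus 1-day gap → day 17). With a 4-day duration, C must start by 17 − 4 = day 13.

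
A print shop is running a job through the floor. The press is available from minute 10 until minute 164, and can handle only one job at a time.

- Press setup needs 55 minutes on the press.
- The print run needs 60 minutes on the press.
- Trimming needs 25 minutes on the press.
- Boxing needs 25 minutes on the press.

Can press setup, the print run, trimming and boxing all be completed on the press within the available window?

The press window is 164 − 10 = 154 minutes.
Running back to back, the jobs need 55 + 60 + 25 + 25 = 165 minutes on the press.
Since 165 > 154, they cannot all fit.

No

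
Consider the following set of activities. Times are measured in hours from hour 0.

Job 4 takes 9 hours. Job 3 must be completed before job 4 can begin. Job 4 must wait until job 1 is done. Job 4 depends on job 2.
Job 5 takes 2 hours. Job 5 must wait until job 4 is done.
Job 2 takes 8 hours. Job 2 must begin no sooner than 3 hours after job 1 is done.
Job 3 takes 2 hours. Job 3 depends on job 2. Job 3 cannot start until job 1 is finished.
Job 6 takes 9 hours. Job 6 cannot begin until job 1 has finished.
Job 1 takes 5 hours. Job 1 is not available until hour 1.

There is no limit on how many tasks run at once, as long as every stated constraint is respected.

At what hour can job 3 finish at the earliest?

Job 1 cannot begin until its own release at hour 1. It runs from hour 1 to 1 + 5 = hour 6.
Job 2 cannot begin until job 1 (finishes hour 6, plus 3-hour gap → hour 9). It runs from hour 9 to 9 + 8 = hour 17.
Job 3 has to wait for job 2 (finishes hour 17); job 1 (finishes hour 6). The latest of these is hour 17, so job 3 runs hour 17 to 17 + 2 = hour 19.

19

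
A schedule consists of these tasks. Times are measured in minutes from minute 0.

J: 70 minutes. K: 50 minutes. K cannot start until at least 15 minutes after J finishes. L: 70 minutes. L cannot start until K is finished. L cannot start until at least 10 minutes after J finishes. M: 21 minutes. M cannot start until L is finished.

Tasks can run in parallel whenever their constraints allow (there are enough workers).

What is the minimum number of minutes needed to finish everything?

226

Nothing blocks J, so it runs from minute 0 to minute 70.
After J (finishes minute 70, plus 15-minute gap → minute 85), K can start at minute 85 and finishes at minute 135.
L has to wait for K (finishes minute 135); J (finishes minute 70, plus 10-minute gap → minute 80). The latest of these is minute 135, so L runs minute 135 to 135 + 70 = minute 205.
After L (finishes minute 205), M can start at minute 205 and finishes at minute 226.
All tasks are finished once the last one completes. Finish times: J at 70, K at 135, L at 205, M at 226. The latest is minute 226.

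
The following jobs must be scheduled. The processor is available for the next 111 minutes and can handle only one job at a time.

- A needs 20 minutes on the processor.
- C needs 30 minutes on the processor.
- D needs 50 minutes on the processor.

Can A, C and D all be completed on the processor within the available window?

Yes

Running back to back, the jobs need 20 + 30 + 50 = 100 minutes on the processor.
Since 100 ≤ 111, they fit within the window.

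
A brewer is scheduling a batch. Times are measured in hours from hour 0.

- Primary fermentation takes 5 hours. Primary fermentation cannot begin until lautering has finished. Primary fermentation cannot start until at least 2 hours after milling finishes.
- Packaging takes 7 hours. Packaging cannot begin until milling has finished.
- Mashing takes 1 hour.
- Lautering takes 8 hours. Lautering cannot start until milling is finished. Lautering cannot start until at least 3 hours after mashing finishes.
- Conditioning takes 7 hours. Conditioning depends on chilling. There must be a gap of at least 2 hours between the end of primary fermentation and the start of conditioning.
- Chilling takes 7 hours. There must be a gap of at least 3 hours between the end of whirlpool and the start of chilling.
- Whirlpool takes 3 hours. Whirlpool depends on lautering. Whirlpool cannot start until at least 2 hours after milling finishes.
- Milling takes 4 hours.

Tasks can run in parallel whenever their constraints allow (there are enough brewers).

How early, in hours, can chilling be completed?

25

Nothing blocks mashing, so it runs from hour 0 to hour 1.
Milling has no prerequisites, so it starts at hour 0 and finishes at hour 4.
Lautering needs all of milling (finishes hour 4); mashing (finishes hour 1, plus 3-hour gap → hour 4). That puts its earliest start at hour 4; it finishes at 4 + 8 = hour 12.
Whirlpool has to wait for lautering (finishes hour 12); milling (finishes hour 4, plus 2-hour gap → hour 6). The latest of these is hour 12, so whirlpool runs hour 12 to 12 + 3 = hour 15.
After whirlpool (finishes hour 15, plus 3-hour gap → hour 18), chilling can start at hour 18 and finishes at hour 25.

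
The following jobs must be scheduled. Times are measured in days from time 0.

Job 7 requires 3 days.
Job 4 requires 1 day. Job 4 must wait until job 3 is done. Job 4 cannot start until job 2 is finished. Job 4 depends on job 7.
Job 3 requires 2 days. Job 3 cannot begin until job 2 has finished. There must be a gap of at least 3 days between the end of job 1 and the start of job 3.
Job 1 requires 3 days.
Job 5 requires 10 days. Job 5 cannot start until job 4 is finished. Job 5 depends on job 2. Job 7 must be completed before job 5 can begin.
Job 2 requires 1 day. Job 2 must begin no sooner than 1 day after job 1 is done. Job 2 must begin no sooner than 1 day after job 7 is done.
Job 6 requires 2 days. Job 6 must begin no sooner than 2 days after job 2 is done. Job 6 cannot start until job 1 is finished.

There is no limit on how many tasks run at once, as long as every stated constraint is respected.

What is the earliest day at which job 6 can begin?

Job 7 has no prerequisites, so it starts at day 0 and finishes at day 3.
Job 1 can start immediately at day 0; it finishes at day 3.
Job 2 cannot start until job 1 (finishes day 3, plus 1-day gap → day 4); job 7 (finishes day 3, plus 1-day gap → day 4). The controlling bound is day 4, so job 2 finishes at 4 + 1 = day 5.
Job 6 waits on job 2 (finishes day 5, plus 2-day gap → day 7); job 1 (finishes day 3). The latest of these is day 7, which is the earliest job 6 can start.

7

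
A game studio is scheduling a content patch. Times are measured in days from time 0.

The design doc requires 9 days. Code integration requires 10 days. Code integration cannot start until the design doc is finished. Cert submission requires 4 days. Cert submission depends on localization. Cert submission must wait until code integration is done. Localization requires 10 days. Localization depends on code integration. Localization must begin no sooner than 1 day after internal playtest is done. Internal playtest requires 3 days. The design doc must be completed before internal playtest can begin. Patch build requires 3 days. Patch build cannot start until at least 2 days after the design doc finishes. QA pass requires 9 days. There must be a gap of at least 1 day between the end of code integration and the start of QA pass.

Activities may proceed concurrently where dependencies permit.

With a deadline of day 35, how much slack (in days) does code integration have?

The design doc has no prerequisites, so it starts at day 0 and finishes at day 9.
Code integration cannot begin until the design doc (finishes day 9). It runs from day 9 to 9 + 10 = day 19.

Working backward from the deadline:
Cert submission must finish by day 35; it takes 4 days, so it must start by 35 − 4 = day 31.
Since cert submission (must start by day 31) depends on it, localization must finish by day 31. Backing off its 10-day duration gives a latest start of day 21.
QA pass must finish by day 35; it takes 9 days, so it must start by 35 − 9 = day 26.
For code integration: localization (must start by day 21); QA pass (must start by day 26, minus 1-day gap → day 25); cert submission (must start by day 31). The most restrictive is day 21; with a 10-day duration, code integration must start by day 11.
So code integration can start as early as day 9 and as late as day 11, giving 11 − 9 = 2 days of slack.

2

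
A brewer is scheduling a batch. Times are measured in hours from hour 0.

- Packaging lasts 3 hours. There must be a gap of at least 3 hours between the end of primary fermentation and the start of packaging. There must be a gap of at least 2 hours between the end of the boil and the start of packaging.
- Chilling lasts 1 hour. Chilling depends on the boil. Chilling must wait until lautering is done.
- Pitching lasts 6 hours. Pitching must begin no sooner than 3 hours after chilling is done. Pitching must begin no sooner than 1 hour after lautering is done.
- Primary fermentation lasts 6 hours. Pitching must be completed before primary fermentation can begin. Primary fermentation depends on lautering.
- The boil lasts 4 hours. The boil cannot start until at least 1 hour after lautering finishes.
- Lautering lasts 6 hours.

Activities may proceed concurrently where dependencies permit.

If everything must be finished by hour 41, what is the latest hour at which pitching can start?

Packaging must finish by hour 41; it takes 3 hours, so it must start by 41 − 3 = hour 38.
Primary fermentation feeds into packaging (must start by hour 38, minus 3-hour gap → hour 35); so primary fermentation must finish by hour 35 and therefore start by hour 29.
Pitching has to be done before primary fermentation (must start by hour 29). That means finishing by hour 29, i.e. starting by 29 − 6 = hour 23.

23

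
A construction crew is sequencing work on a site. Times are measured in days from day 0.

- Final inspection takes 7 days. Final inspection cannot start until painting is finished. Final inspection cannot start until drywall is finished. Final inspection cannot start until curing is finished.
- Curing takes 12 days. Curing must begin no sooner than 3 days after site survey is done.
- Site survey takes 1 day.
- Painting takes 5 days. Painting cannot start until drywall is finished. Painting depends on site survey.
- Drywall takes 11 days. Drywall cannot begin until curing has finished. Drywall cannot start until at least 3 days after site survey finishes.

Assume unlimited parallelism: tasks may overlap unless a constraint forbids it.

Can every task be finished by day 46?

Site survey can start immediately at day 0; it finishes at day 1.
Curing waits on site survey (finishes day 1, plus 3-day gap → day 4), so it starts at day 4 and finishes at 4 + 12 = day 16.
For drywall: curing (finishes day 16); site survey (finishes day 1, plus 3-day gap → day 4). Taking the maximum gives a start of day 16, and it finishes at 16 + 11 = day 27.
Painting needs all of drywall (finishes day 27); site survey (finishes day 1). That puts its earliest start at day 27; it finishes at 27 + 5 = day 32.
For final inspection: painting (finishes day 32); drywall (finishes day 27); curing (finishes day 16). Taking the maximum gives a start of day 32, and it finishes at 32 + 7 = day 39.
Every task is finished by day 39, which is no later than the deadline of 46, so the schedule is feasible.

Yes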